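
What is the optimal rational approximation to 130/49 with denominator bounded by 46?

Expand x = 130/49 as a continued fraction with the Euclidean algorithm:
  130 = 2*49 + 32, so a_0 = 2.
  49 = 1*32 + 17, so a_1 = 1.
  32 = 1*17 + 15, so a_2 = 1.
  17 = 1*15 + 2, so a_3 = 1.
  15 = 7*2 + 1, so a_4 = 7.
  2 = 2*1 + 0, so a_5 = 2.
so x = [2; 1, 1, 1, 7, 2].
Convergents (p_i = a_i*p_{i-1} + p_{i-2}, q_i = a_i*q_{i-1} + q_{i-2} with p_{-2}=0, p_{-1}=1, q_{-2}=1, q_{-1}=0), until the denominator exceeds 46:
  i=0: a_0=2, p_0 = 2*1 + 0 = 2, q_0 = 2*0 + 1 = 1.
  i=1: a_1=1, p_1 = 1*2 + 1 = 3, q_1 = 1*1 + 0 = 1.
  i=2: a_2=1, p_2 = 1*3 + 2 = 5, q_2 = 1*1 + 1 = 2.
  i=3: a_3=1, p_3 = 1*5 + 3 = 8, q_3 = 1*2 + 1 = 3.
  i=4: a_4=7, p_4 = 7*8 + 5 = 61, q_4 = 7*3 + 2 = 23.
  i=5: a_5=2, p_5 = 2*61 + 8 = 130, q_5 = 2*23 + 3 = 49.
q_5 = 49 > 46, so the last convergent with denominator <= 46 is p_4/q_4 = 61/23.
The closest fraction with denominator <= 46 is either p_4/q_4 or the intermediate fraction (k*p_4 + p_3)/(k*q_4 + q_3) with the largest k >= 1 whose denominator stays <= 46; these approach x as k grows, and every other convergent or intermediate fraction in range is farther away.
Largest k: floor((46 - q_3)/q_4) = floor((46 - 3)/23) = 1.
That gives (1*61 + 8)/(1*23 + 3) = 69/26.
Compare the errors: |x - 61/23| = |130*23 - 61*49|/(49*23) = 1/1127, and |x - 69/26| = |130*26 - 69*49|/(49*26) = 1/1274.
Cross-multiplying, 1*1127 = 1127 < 1274 = 1*1274, so 1/1274 is smaller: the intermediate fraction 69/26 is closer to x than 61/23.

69/26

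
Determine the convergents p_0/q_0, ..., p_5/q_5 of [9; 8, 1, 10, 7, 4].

9/1, 73/8, 82/9, 893/98, 6333/695, 26225/2878

Using the convergent recurrence p_i = a_i*p_{i-1} + p_{i-2}, q_i = a_i*q_{i-1} + q_{i-2} with p_{-2}=0, p_{-1}=1, q_{-2}=1, q_{-1}=0:
  i=0: a_0=9, p_0 = 9*1 + 0 = 9, q_0 = 9*0 + 1 = 1.
  i=1: a_1=8, p_1 = 8*9 + 1 = 73, q_1 = 8*1 + 0 = 8.
  i=2: a_2=1, p_2 = 1*73 + 9 = 82, q_2 = 1*8 + 1 = 9.
  i=3: a_3=10, p_3 = 10*82 + 73 = 893, q_3 = 10*9 + 8 = 98.
  i=4: a_4=7, p_4 = 7*893 + 82 = 6333, q_4 = 7*98 + 9 = 695.
  i=5: a_5=4, p_5 = 4*6333 + 893 = 26225, q_5 = 4*695 + 98 = 2878.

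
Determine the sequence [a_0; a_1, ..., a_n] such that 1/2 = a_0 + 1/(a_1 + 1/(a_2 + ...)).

Run the Euclidean algorithm on 1 and 2; the successive quotients are the partial quotients a_0, a_1, ... (each step inverts the fractional part left over by the previous one):
  1 = 0*2 + 1, so a_0 = 0.
  2 = 2*1 + 0, so a_1 = 2.
The remainder reaches 0 after 2 divisions, so the expansion has 2 partial quotients, read off in order.

[0; 2]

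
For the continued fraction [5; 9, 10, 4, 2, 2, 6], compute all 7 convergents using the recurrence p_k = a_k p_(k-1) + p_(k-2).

Using the convergent recurrence p_i = a_i*p_{i-1} + p_{i-2}, q_i = a_i*q_{i-1} + q_{i-2} with p_{-2}=0, p_{-1}=1, q_{-2}=1, q_{-1}=0:
  i=0: a_0=5, p_0 = 5*1 + 0 = 5, q_0 = 5*0 + 1 = 1.
  i=1: a_1=9, p_1 = 9*5 + 1 = 46, q_1 = 9*1 + 0 = 9.
  i=2: a_2=10, p_2 = 10*46 + 5 = 465, q_2 = 10*9 + 1 = 91.
  i=3: a_3=4, p_3 = 4*465 + 46 = 1906, q_3 = 4*91 + 9 = 373.
  i=4: a_4=2, p_4 = 2*1906 + 465 = 4277, q_4 = 2*373 + 91 = 837.
  i=5: a_5=2, p_5 = 2*4277 + 1906 = 10460, q_5 = 2*837 + 373 = 2047.
  i=6: a_6=6, p_6 = 6*10460 + 4277 = 67037, q_6 = 6*2047 + 837 = 13119.

5/1, 46/9, 465/91, 1906/373, 4277/837, 10460/2047, 67037/13119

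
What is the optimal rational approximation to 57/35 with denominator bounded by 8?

Expand x = 57/35 as a continued fraction with the Euclidean algorithm:
  57 = 1*35 + 22, so a_0 = 1.
  35 = 1*22 + 13, so a_1 = 1.
  22 = 1*13 + 9, so a_2 = 1.
  13 = 1*9 + 4, so a_3 = 1.
  9 = 2*4 + 1, so a_4 = 2.
  4 = 4*1 + 0, so a_5 = 4.
so x = [1; 1, 1, 1, 2, 4].
Convergents (p_i = a_i*p_{i-1} + p_{i-2}, q_i = a_i*q_{i-1} + q_{i-2} with p_{-2}=0, p_{-1}=1, q_{-2}=1, q_{-1}=0), until the denominator exceeds 8:
  i=0: a_0=1, p_0 = 1*1 + 0 = 1, q_0 = 1*0 + 1 = 1.
  i=1: a_1=1, p_1 = 1*1 + 1 = 2, q_1 = 1*1 + 0 = 1.
  i=2: a_2=1, p_2 = 1*2 + 1 = 3, q_2 = 1*1 + 1 = 2.
  i=3: a_3=1, p_3 = 1*3 + 2 = 5, q_3 = 1*2 + 1 = 3.
  i=4: a_4=2, p_4 = 2*5 + 3 = 13, q_4 = 2*3 + 2 = 8.
  i=5: a_5=4, p_5 = 4*13 + 5 = 57, q_5 = 4*8 + 3 = 35.
q_5 = 35 > 8, so the last convergent with denominator <= 8 is p_4/q_4 = 13/8.
The closest fraction with denominator <= 8 is either p_4/q_4 or the intermediate fraction (k*p_4 + p_3)/(k*q_4 + q_3) with the largest k >= 1 whose denominator stays <= 8; these approach x as k grows, and every other convergent or intermediate fraction in range is farther away.
Largest k: floor((8 - q_3)/q_4) = floor((8 - 3)/8) = 0.
Since k = 0, no intermediate fraction beyond p_4/q_4 has denominator <= 8, so the convergent 13/8 is the closest (its error is |57*8 - 13*35|/(35*8) = 1/280).

13/8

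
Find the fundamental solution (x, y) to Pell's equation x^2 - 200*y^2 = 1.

(x, y) = (99, 7)

First expand sqrt(200) as a continued fraction. With x_i = (sqrt(200) + m_i)/d_i and (m_0, d_0) = (0, 1): a_0 = floor(sqrt(200)) = 14, since 14^2 = 196 <= 200 < 225 = 15^2.
Iterate m_{i+1} = d_i*a_i - m_i, d_{i+1} = (200 - m_{i+1}^2)/d_i, a_{i+1} = floor((a_0 + m_{i+1})/d_{i+1}):
  m_1 = 1*14 - 0 = 14, d_1 = (200 - 14^2)/1 = 4/1 = 4, a_1 = floor((14 + 14)/4) = 7.
  m_2 = 4*7 - 14 = 14, d_2 = (200 - 14^2)/4 = 4/4 = 1, a_2 = floor((14 + 14)/1) = 28.
  m_3 = 1*28 - 14 = 14, d_3 = (200 - 14^2)/1 = 4/1 = 4: (m_3, d_3) = (m_1, d_1) = (14, 4), so from here the quotients repeat a_1, a_2; the period length is 2.
So sqrt(200) = [14; (7, 28)] with period length k = 2.
k is even, so the fundamental solution of x^2 - 200y^2 = 1 is (p_{k-1}, q_{k-1}) = (p_1, q_1); compute convergents through index 1.
Convergents (p_i = a_i*p_{i-1} + p_{i-2}, q_i = a_i*q_{i-1} + q_{i-2} with p_{-2}=0, p_{-1}=1, q_{-2}=1, q_{-1}=0):
  i=0: a_0=14, p_0 = 14*1 + 0 = 14, q_0 = 14*0 + 1 = 1.
  i=1: a_1=7, p_1 = 7*14 + 1 = 99, q_1 = 7*1 + 0 = 7.
Check: 99^2 - 200*7^2 = 9801 - 9800 = 1, so (x, y) = (99, 7) solves the equation, and by the theorem it is the least positive solution.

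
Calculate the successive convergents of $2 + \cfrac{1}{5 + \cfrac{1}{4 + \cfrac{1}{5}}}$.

2/1, 11/5, 46/21, 241/110

Using the convergent recurrence p_i = a_i*p_{i-1} + p_{i-2}, q_i = a_i*q_{i-1} + q_{i-2} with p_{-2}=0, p_{-1}=1, q_{-2}=1, q_{-1}=0:
  i=0: a_0=2, p_0 = 2*1 + 0 = 2, q_0 = 2*0 + 1 = 1.
  i=1: a_1=5, p_1 = 5*2 + 1 = 11, q_1 = 5*1 + 0 = 5.
  i=2: a_2=4, p_2 = 4*11 + 2 = 46, q_2 = 4*5 + 1 = 21.
  i=3: a_3=5, p_3 = 5*46 + 11 = 241, q_3 = 5*21 + 5 = 110.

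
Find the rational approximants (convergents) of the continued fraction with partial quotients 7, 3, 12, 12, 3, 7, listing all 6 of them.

7/1, 22/3, 271/37, 3274/447, 10093/1378, 73925/10093

Using the convergent recurrence p_i = a_i*p_{i-1} + p_{i-2}, q_i = a_i*q_{i-1} + q_{i-2} with p_{-2}=0, p_{-1}=1, q_{-2}=1, q_{-1}=0:
  i=0: a_0=7, p_0 = 7*1 + 0 = 7, q_0 = 7*0 + 1 = 1.
  i=1: a_1=3, p_1 = 3*7 + 1 = 22, q_1 = 3*1 + 0 = 3.
  i=2: a_2=12, p_2 = 12*22 + 7 = 271, q_2 = 12*3 + 1 = 37.
  i=3: a_3=12, p_3 = 12*271 + 22 = 3274, q_3 = 12*37 + 3 = 447.
  i=4: a_4=3, p_4 = 3*3274 + 271 = 10093, q_4 = 3*447 + 37 = 1378.
  i=5: a_5=7, p_5 = 7*10093 + 3274 = 73925, q_5 = 7*1378 + 447 = 10093.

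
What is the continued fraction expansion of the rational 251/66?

Run the Euclidean algorithm on 251 and 66; the successive quotients are the partial quotients a_0, a_1, ... (each step inverts the fractional part left over by the previous one):
  251 = 3*66 + 53, so a_0 = 3.
  66 = 1*53 + 13, so a_1 = 1.
  53 = 4*13 + 1, so a_2 = 4.
  13 = 13*1 + 0, so a_3 = 13.
The remainder reaches 0 after 4 divisions, so the expansion has 4 partial quotients, read off in order.

[3; 1, 4, 13]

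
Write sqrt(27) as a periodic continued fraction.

[5; (5, 10)]

Write x_i = (sqrt(27) + m_i)/d_i with (m_0, d_0) = (0, 1). a_0 = floor(sqrt(27)) = 5, since 5^2 = 25 <= 27 < 36 = 6^2.
Iterate m_{i+1} = d_i*a_i - m_i, d_{i+1} = (27 - m_{i+1}^2)/d_i, a_{i+1} = floor((a_0 + m_{i+1})/d_{i+1}):
  m_1 = 1*5 - 0 = 5, d_1 = (27 - 5^2)/1 = 2/1 = 2, a_1 = floor((5 + 5)/2) = 5.
  m_2 = 2*5 - 5 = 5, d_2 = (27 - 5^2)/2 = 2/2 = 1, a_2 = floor((5 + 5)/1) = 10.
  m_3 = 1*10 - 5 = 5, d_3 = (27 - 5^2)/1 = 2/1 = 2: (m_3, d_3) = (m_1, d_1) = (5, 2), so from here the quotients repeat a_1, a_2; the period length is 2.
Hence the expansion of sqrt(27) is a_0 = 5 followed by the repeating block 5, 10 (period 2).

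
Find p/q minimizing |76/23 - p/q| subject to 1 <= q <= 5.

Expand x = 76/23 as a continued fraction with the Euclidean algorithm:
  76 = 3*23 + 7, so a_0 = 3.
  23 = 3*7 + 2, so a_1 = 3.
  7 = 3*2 + 1, so a_2 = 3.
  2 = 2*1 + 0, so a_3 = 2.
so x = [3; 3, 3, 2].
Convergents (p_i = a_i*p_{i-1} + p_{i-2}, q_i = a_i*q_{i-1} + q_{i-2} with p_{-2}=0, p_{-1}=1, q_{-2}=1, q_{-1}=0), until the denominator exceeds 5:
  i=0: a_0=3, p_0 = 3*1 + 0 = 3, q_0 = 3*0 + 1 = 1.
  i=1: a_1=3, p_1 = 3*3 + 1 = 10, q_1 = 3*1 + 0 = 3.
  i=2: a_2=3, p_2 = 3*10 + 3 = 33, q_2 = 3*3 + 1 = 10.
q_2 = 10 > 5, so the last convergent with denominator <= 5 is p_1/q_1 = 10/3.
The closest fraction with denominator <= 5 is either p_1/q_1 or the intermediate fraction (k*p_1 + p_0)/(k*q_1 + q_0) with the largest k >= 1 whose denominator stays <= 5; these approach x as k grows, and every other convergent or intermediate fraction in range is farther away.
Largest k: floor((5 - q_0)/q_1) = floor((5 - 1)/3) = 1.
That gives (1*10 + 3)/(1*3 + 1) = 13/4.
Compare the errors: |x - 10/3| = |76*3 - 10*23|/(23*3) = 2/69, and |x - 13/4| = |76*4 - 13*23|/(23*4) = 5/92.
Cross-multiplying, 2*92 = 184 < 345 = 5*69, so 2/69 is smaller: the convergent 10/3 is closer to x than 13/4.

10/3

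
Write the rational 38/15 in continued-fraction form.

[2; 1, 1, 7]

Run the Euclidean algorithm on 38 and 15; the successive quotients are the partial quotients a_0, a_1, ... (each step inverts the fractional part left over by the previous one):
  38 = 2*15 + 8, so a_0 = 2.
  15 = 1*8 + 7, so a_1 = 1.
  8 = 1*7 + 1, so a_2 = 1.
  7 = 7*1 + 0, so a_3 = 7.
The remainder reaches 0 after 4 divisions, so the expansion has 4 partial quotients, read off in order.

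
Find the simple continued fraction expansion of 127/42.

Run the Euclidean algorithm on 127 and 42; the successive quotients are the partial quotients a_0, a_1, ... (each step inverts the fractional part left over by the previous one):
  127 = 3*42 + 1, so a_0 = 3.
  42 = 42*1 + 0, so a_1 = 42.
The remainder reaches 0 after 2 divisions, so the expansion has 2 partial quotients, read off in order.

[3; 42]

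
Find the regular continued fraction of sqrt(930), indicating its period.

[30; (2, 60)]

Write x_i = (sqrt(930) + m_i)/d_i with (m_0, d_0) = (0, 1). a_0 = floor(sqrt(930)) = 30, since 30^2 = 900 <= 930 < 961 = 31^2.
Iterate m_{i+1} = d_i*a_i - m_i, d_{i+1} = (930 - m_{i+1}^2)/d_i, a_{i+1} = floor((a_0 + m_{i+1})/d_{i+1}):
  m_1 = 1*30 - 0 = 30, d_1 = (930 - 30^2)/1 = 30/1 = 30, a_1 = floor((30 + 30)/30) = 2.
  m_2 = 30*2 - 30 = 30, d_2 = (930 - 30^2)/30 = 30/30 = 1, a_2 = floor((30 + 30)/1) = 60.
  m_3 = 1*60 - 30 = 30, d_3 = (930 - 30^2)/1 = 30/1 = 30: (m_3, d_3) = (m_1, d_1) = (30, 30), so from here the quotients repeat a_1, a_2; the period length is 2.
Hence the expansion of sqrt(930) is a_0 = 30 followed by the repeating block 2, 60 (period 2).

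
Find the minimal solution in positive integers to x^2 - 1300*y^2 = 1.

(x, y) = (649, 18)

First expand sqrt(1300) as a continued fraction. With x_i = (sqrt(1300) + m_i)/d_i and (m_0, d_0) = (0, 1): a_0 = floor(sqrt(1300)) = 36, since 36^2 = 1296 <= 1300 < 1369 = 37^2.
Iterate m_{i+1} = d_i*a_i - m_i, d_{i+1} = (1300 - m_{i+1}^2)/d_i, a_{i+1} = floor((a_0 + m_{i+1})/d_{i+1}):
  m_1 = 1*36 - 0 = 36, d_1 = (1300 - 36^2)/1 = 4/1 = 4, a_1 = floor((36 + 36)/4) = 18.
  m_2 = 4*18 - 36 = 36, d_2 = (1300 - 36^2)/4 = 4/4 = 1, a_2 = floor((36 + 36)/1) = 72.
  m_3 = 1*72 - 36 = 36, d_3 = (1300 - 36^2)/1 = 4/1 = 4: (m_3, d_3) = (m_1, d_1) = (36, 4), so from here the quotients repeat a_1, a_2; the period length is 2.
So sqrt(1300) = [36; (18, 72)] with period length k = 2.
k is even, so the fundamental solution of x^2 - 1300y^2 = 1 is (p_{k-1}, q_{k-1}) = (p_1, q_1); compute convergents through index 1.
Convergents (p_i = a_i*p_{i-1} + p_{i-2}, q_i = a_i*q_{i-1} + q_{i-2} with p_{-2}=0, p_{-1}=1, q_{-2}=1, q_{-1}=0):
  i=0: a_0=36, p_0 = 36*1 + 0 = 36, q_0 = 36*0 + 1 = 1.
  i=1: a_1=18, p_1 = 18*36 + 1 = 649, q_1 = 18*1 + 0 = 18.
Check: 649^2 - 1300*18^2 = 421201 - 421200 = 1, so (x, y) = (649, 18) solves the equation, and by the theorem it is the least positive solution.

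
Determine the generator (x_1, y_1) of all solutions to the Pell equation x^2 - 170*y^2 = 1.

(x, y) = (339, 26)

First expand sqrt(170) as a continued fraction. With x_i = (sqrt(170) + m_i)/d_i and (m_0, d_0) = (0, 1): a_0 = floor(sqrt(170)) = 13, since 13^2 = 169 <= 170 < 196 = 14^2.
Iterate m_{i+1} = d_i*a_i - m_i, d_{i+1} = (170 - m_{i+1}^2)/d_i, a_{i+1} = floor((a_0 + m_{i+1})/d_{i+1}):
  m_1 = 1*13 - 0 = 13, d_1 = (170 - 13^2)/1 = 1/1 = 1, a_1 = floor((13 + 13)/1) = 26.
  m_2 = 1*26 - 13 = 13, d_2 = (170 - 13^2)/1 = 1/1 = 1: (m_2, d_2) = (m_1, d_1) = (13, 1), so from here the quotient a_1 repeats; the period length is 1.
So sqrt(170) = [13; (26)] with period length k = 1.
k is odd, so (p_{k-1}, q_{k-1}) only solves x^2 - 170y^2 = -1 and the fundamental solution of x^2 - 170y^2 = 1 is (p_{2k-1}, q_{2k-1}) = (p_1, q_1); compute convergents through index 1, running through the period twice.
Convergents (p_i = a_i*p_{i-1} + p_{i-2}, q_i = a_i*q_{i-1} + q_{i-2} with p_{-2}=0, p_{-1}=1, q_{-2}=1, q_{-1}=0):
  i=0: a_0=13, p_0 = 13*1 + 0 = 13, q_0 = 13*0 + 1 = 1.
  i=1: a_1=26, p_1 = 26*13 + 1 = 339, q_1 = 26*1 + 0 = 26.
Indeed p_0^2 - 170*q_0^2 = 169 - 170 = -1, not +1.
Check: 339^2 - 170*26^2 = 114921 - 114920 = 1, so (x, y) = (339, 26) solves the equation, and by the theorem it is the least positive solution.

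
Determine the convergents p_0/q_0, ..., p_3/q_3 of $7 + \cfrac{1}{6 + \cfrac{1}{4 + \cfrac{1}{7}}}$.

7/1, 43/6, 179/25, 1296/181

Using the convergent recurrence p_i = a_i*p_{i-1} + p_{i-2}, q_i = a_i*q_{i-1} + q_{i-2} with p_{-2}=0, p_{-1}=1, q_{-2}=1, q_{-1}=0:
  i=0: a_0=7, p_0 = 7*1 + 0 = 7, q_0 = 7*0 + 1 = 1.
  i=1: a_1=6, p_1 = 6*7 + 1 = 43, q_1 = 6*1 + 0 = 6.
  i=2: a_2=4, p_2 = 4*43 + 7 = 179, q_2 = 4*6 + 1 = 25.
  i=3: a_3=7, p_3 = 7*179 + 43 = 1296, q_3 = 7*25 + 6 = 181.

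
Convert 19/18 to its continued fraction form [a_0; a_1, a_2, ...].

Run the Euclidean algorithm on 19 and 18; the successive quotients are the partial quotients a_0, a_1, ... (each step inverts the fractional part left over by the previous one):
  19 = 1*18 + 1, so a_0 = 1.
  18 = 18*1 + 0, so a_1 = 18.
The remainder reaches 0 after 2 divisions, so the expansion has 2 partial quotients, read off in order.

[1; 18]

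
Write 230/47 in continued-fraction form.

[4; 1, 8, 2, 2]

Run the Euclidean algorithm on 230 and 47; the successive quotients are the partial quotients a_0, a_1, ... (each step inverts the fractional part left over by the previous one):
  230 = 4*47 + 42, so a_0 = 4.
  47 = 1*42 + 5, so a_1 = 1.
  42 = 8*5 + 2, so a_2 = 8.
  5 = 2*2 + 1, so a_3 = 2.
  2 = 2*1 + 0, so a_4 = 2.
The remainder reaches 0 after 5 divisions, so the expansion has 5 partial quotients, read off in order.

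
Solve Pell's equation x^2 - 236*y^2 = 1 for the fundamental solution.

First expand sqrt(236) as a continued fraction. With x_i = (sqrt(236) + m_i)/d_i and (m_0, d_0) = (0, 1): a_0 = floor(sqrt(236)) = 15, since 15^2 = 225 <= 236 < 256 = 16^2.
Iterate m_{i+1} = d_i*a_i - m_i, d_{i+1} = (236 - m_{i+1}^2)/d_i, a_{i+1} = floor((a_0 + m_{i+1})/d_{i+1}):
  m_1 = 1*15 - 0 = 15, d_1 = (236 - 15^2)/1 = 11/1 = 11, a_1 = floor((15 + 15)/11) = 2.
  m_2 = 11*2 - 15 = 7, d_2 = (236 - 7^2)/11 = 187/11 = 17, a_2 = floor((15 + 7)/17) = 1.
  m_3 = 17*1 - 7 = 10, d_3 = (236 - 10^2)/17 = 136/17 = 8, a_3 = floor((15 + 10)/8) = 3.
  m_4 = 8*3 - 10 = 14, d_4 = (236 - 14^2)/8 = 40/8 = 5, a_4 = floor((15 + 14)/5) = 5.
  m_5 = 5*5 - 14 = 11, d_5 = (236 - 11^2)/5 = 115/5 = 23, a_5 = floor((15 + 11)/23) = 1.
  m_6 = 23*1 - 11 = 12, d_6 = (236 - 12^2)/23 = 92/23 = 4, a_6 = floor((15 + 12)/4) = 6.
  m_7 = 4*6 - 12 = 12, d_7 = (236 - 12^2)/4 = 92/4 = 23, a_7 = floor((15 + 12)/23) = 1.
  m_8 = 23*1 - 12 = 11, d_8 = (236 - 11^2)/23 = 115/23 = 5, a_8 = floor((15 + 11)/5) = 5.
  m_9 = 5*5 - 11 = 14, d_9 = (236 - 14^2)/5 = 40/5 = 8, a_9 = floor((15 + 14)/8) = 3.
  m_10 = 8*3 - 14 = 10, d_10 = (236 - 10^2)/8 = 136/8 = 17, a_10 = floor((15 + 10)/17) = 1.
  m_11 = 17*1 - 10 = 7, d_11 = (236 - 7^2)/17 = 187/17 = 11, a_11 = floor((15 + 7)/11) = 2.
  m_12 = 11*2 - 7 = 15, d_12 = (236 - 15^2)/11 = 11/11 = 1, a_12 = floor((15 + 15)/1) = 30.
  m_13 = 1*30 - 15 = 15, d_13 = (236 - 15^2)/1 = 11/1 = 11: (m_13, d_13) = (m_1, d_1) = (15, 11), so from here the quotients repeat a_1, ..., a_12; the period length is 12.
So sqrt(236) = [15; (2, 1, 3, 5, 1, 6, 1, 5, 3, 1, 2, 30)] with period length k = 12.
k is even, so the fundamental solution of x^2 - 236y^2 = 1 is (p_{k-1}, q_{k-1}) = (p_11, q_11); compute convergents through index 11.
Convergents (p_i = a_i*p_{i-1} + p_{i-2}, q_i = a_i*q_{i-1} + q_{i-2} with p_{-2}=0, p_{-1}=1, q_{-2}=1, q_{-1}=0):
  i=0: a_0=15, p_0 = 15*1 + 0 = 15, q_0 = 15*0 + 1 = 1.
  i=1: a_1=2, p_1 = 2*15 + 1 = 31, q_1 = 2*1 + 0 = 2.
  i=2: a_2=1, p_2 = 1*31 + 15 = 46, q_2 = 1*2 + 1 = 3.
  i=3: a_3=3, p_3 = 3*46 + 31 = 169, q_3 = 3*3 + 2 = 11.
  i=4: a_4=5, p_4 = 5*169 + 46 = 891, q_4 = 5*11 + 3 = 58.
  i=5: a_5=1, p_5 = 1*891 + 169 = 1060, q_5 = 1*58 + 11 = 69.
  i=6: a_6=6, p_6 = 6*1060 + 891 = 7251, q_6 = 6*69 + 58 = 472.
  i=7: a_7=1, p_7 = 1*7251 + 1060 = 8311, q_7 = 1*472 + 69 = 541.
  i=8: a_8=5, p_8 = 5*8311 + 7251 = 48806, q_8 = 5*541 + 472 = 3177.
  i=9: a_9=3, p_9 = 3*48806 + 8311 = 154729, q_9 = 3*3177 + 541 = 10072.
  i=10: a_10=1, p_10 = 1*154729 + 48806 = 203535, q_10 = 1*10072 + 3177 = 13249.
  i=11: a_11=2, p_11 = 2*203535 + 154729 = 561799, q_11 = 2*13249 + 10072 = 36570.
Check: 561799^2 - 236*36570^2 = 315618116401 - 315618116400 = 1, so (x, y) = (561799, 36570) solves the equation, and by the theorem it is the least positive solution.

(x, y) = (561799, 36570)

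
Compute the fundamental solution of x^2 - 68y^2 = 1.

First expand sqrt(68) as a continued fraction. With x_i = (sqrt(68) + m_i)/d_i and (m_0, d_0) = (0, 1): a_0 = floor(sqrt(68)) = 8, since 8^2 = 64 <= 68 < 81 = 9^2.
Iterate m_{i+1} = d_i*a_i - m_i, d_{i+1} = (68 - m_{i+1}^2)/d_i, a_{i+1} = floor((a_0 + m_{i+1})/d_{i+1}):
  m_1 = 1*8 - 0 = 8, d_1 = (68 - 8^2)/1 = 4/1 = 4, a_1 = floor((8 + 8)/4) = 4.
  m_2 = 4*4 - 8 = 8, d_2 = (68 - 8^2)/4 = 4/4 = 1, a_2 = floor((8 + 8)/1) = 16.
  m_3 = 1*16 - 8 = 8, d_3 = (68 - 8^2)/1 = 4/1 = 4: (m_3, d_3) = (m_1, d_1) = (8, 4), so from here the quotients repeat a_1, a_2; the period length is 2.
So sqrt(68) = [8; (4, 16)] with period length k = 2.
k is even, so the fundamental solution of x^2 - 68y^2 = 1 is (p_{k-1}, q_{k-1}) = (p_1, q_1); compute convergents through index 1.
Convergents (p_i = a_i*p_{i-1} + p_{i-2}, q_i = a_i*q_{i-1} + q_{i-2} with p_{-2}=0, p_{-1}=1, q_{-2}=1, q_{-1}=0):
  i=0: a_0=8, p_0 = 8*1 + 0 = 8, q_0 = 8*0 + 1 = 1.
  i=1: a_1=4, p_1 = 4*8 + 1 = 33, q_1 = 4*1 + 0 = 4.
Check: 33^2 - 68*4^2 = 1089 - 1088 = 1, so (x, y) = (33, 4) solves the equation, and by the theorem it is the least positive solution.

(x, y) = (33, 4)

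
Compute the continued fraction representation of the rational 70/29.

Run the Euclidean algorithm on 70 and 29; the successive quotients are the partial quotients a_0, a_1, ... (each step inverts the fractional part left over by the previous one):
  70 = 2*29 + 12, so a_0 = 2.
  29 = 2*12 + 5, so a_1 = 2.
  12 = 2*5 + 2, so a_2 = 2.
  5 = 2*2 + 1, so a_3 = 2.
  2 = 2*1 + 0, so a_4 = 2.
The remainder reaches 0 after 5 divisions, so the expansion has 5 partial quotients, read off in order.

[2; 2, 2, 2, 2]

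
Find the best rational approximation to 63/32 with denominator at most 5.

2/1

Expand x = 63/32 as a continued fraction with the Euclidean algorithm:
  63 = 1*32 + 31, so a_0 = 1.
  32 = 1*31 + 1, so a_1 = 1.
  31 = 31*1 + 0, so a_2 = 31.
so x = [1; 1, 31].
Convergents (p_i = a_i*p_{i-1} + p_{i-2}, q_i = a_i*q_{i-1} + q_{i-2} with p_{-2}=0, p_{-1}=1, q_{-2}=1, q_{-1}=0), until the denominator exceeds 5:
  i=0: a_0=1, p_0 = 1*1 + 0 = 1, q_0 = 1*0 + 1 = 1.
  i=1: a_1=1, p_1 = 1*1 + 1 = 2, q_1 = 1*1 + 0 = 1.
  i=2: a_2=31, p_2 = 31*2 + 1 = 63, q_2 = 31*1 + 1 = 32.
q_2 = 32 > 5, so the last convergent with denominator <= 5 is p_1/q_1 = 2/1.
The closest fraction with denominator <= 5 is either p_1/q_1 or the intermediate fraction (k*p_1 + p_0)/(k*q_1 + q_0) with the largest k >= 1 whose denominator stays <= 5; these approach x as k grows, and every other convergent or intermediate fraction in range is farther away.
Largest k: floor((5 - q_0)/q_1) = floor((5 - 1)/1) = 4.
That gives (4*2 + 1)/(4*1 + 1) = 9/5.
Compare the errors: |x - 2/1| = |63*1 - 2*32|/(32*1) = 1/32, and |x - 9/5| = |63*5 - 9*32|/(32*5) = 27/160.
Cross-multiplying, 1*160 = 160 < 864 = 27*32, so 1/32 is smaller: the convergent 2/1 is closer to x than 9/5.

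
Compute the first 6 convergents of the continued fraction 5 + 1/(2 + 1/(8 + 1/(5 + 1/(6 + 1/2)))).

Using the convergent recurrence p_i = a_i*p_{i-1} + p_{i-2}, q_i = a_i*q_{i-1} + q_{i-2} with p_{-2}=0, p_{-1}=1, q_{-2}=1, q_{-1}=0:
  i=0: a_0=5, p_0 = 5*1 + 0 = 5, q_0 = 5*0 + 1 = 1.
  i=1: a_1=2, p_1 = 2*5 + 1 = 11, q_1 = 2*1 + 0 = 2.
  i=2: a_2=8, p_2 = 8*11 + 5 = 93, q_2 = 8*2 + 1 = 17.
  i=3: a_3=5, p_3 = 5*93 + 11 = 476, q_3 = 5*17 + 2 = 87.
  i=4: a_4=6, p_4 = 6*476 + 93 = 2949, q_4 = 6*87 + 17 = 539.
  i=5: a_5=2, p_5 = 2*2949 + 476 = 6374, q_5 = 2*539 + 87 = 1165.

5/1, 11/2, 93/17, 476/87, 2949/539, 6374/1165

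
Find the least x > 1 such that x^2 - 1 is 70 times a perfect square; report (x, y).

First expand sqrt(70) as a continued fraction. With x_i = (sqrt(70) + m_i)/d_i and (m_0, d_0) = (0, 1): a_0 = floor(sqrt(70)) = 8, since 8^2 = 64 <= 70 < 81 = 9^2.
Iterate m_{i+1} = d_i*a_i - m_i, d_{i+1} = (70 - m_{i+1}^2)/d_i, a_{i+1} = floor((a_0 + m_{i+1})/d_{i+1}):
  m_1 = 1*8 - 0 = 8, d_1 = (70 - 8^2)/1 = 6/1 = 6, a_1 = floor((8 + 8)/6) = 2.
  m_2 = 6*2 - 8 = 4, d_2 = (70 - 4^2)/6 = 54/6 = 9, a_2 = floor((8 + 4)/9) = 1.
  m_3 = 9*1 - 4 = 5, d_3 = (70 - 5^2)/9 = 45/9 = 5, a_3 = floor((8 + 5)/5) = 2.
  m_4 = 5*2 - 5 = 5, d_4 = (70 - 5^2)/5 = 45/5 = 9, a_4 = floor((8 + 5)/9) = 1.
  m_5 = 9*1 - 5 = 4, d_5 = (70 - 4^2)/9 = 54/9 = 6, a_5 = floor((8 + 4)/6) = 2.
  m_6 = 6*2 - 4 = 8, d_6 = (70 - 8^2)/6 = 6/6 = 1, a_6 = floor((8 + 8)/1) = 16.
  m_7 = 1*16 - 8 = 8, d_7 = (70 - 8^2)/1 = 6/1 = 6: (m_7, d_7) = (m_1, d_1) = (8, 6), so from here the quotients repeat a_1, ..., a_6; the period length is 6.
So sqrt(70) = [8; (2, 1, 2, 1, 2, 16)] with period length k = 6.
k is even, so the fundamental solution of x^2 - 70y^2 = 1 is (p_{k-1}, q_{k-1}) = (p_5, q_5); compute convergents through index 5.
Convergents (p_i = a_i*p_{i-1} + p_{i-2}, q_i = a_i*q_{i-1} + q_{i-2} with p_{-2}=0, p_{-1}=1, q_{-2}=1, q_{-1}=0):
  i=0: a_0=8, p_0 = 8*1 + 0 = 8, q_0 = 8*0 + 1 = 1.
  i=1: a_1=2, p_1 = 2*8 + 1 = 17, q_1 = 2*1 + 0 = 2.
  i=2: a_2=1, p_2 = 1*17 + 8 = 25, q_2 = 1*2 + 1 = 3.
  i=3: a_3=2, p_3 = 2*25 + 17 = 67, q_3 = 2*3 + 2 = 8.
  i=4: a_4=1, p_4 = 1*67 + 25 = 92, q_4 = 1*8 + 3 = 11.
  i=5: a_5=2, p_5 = 2*92 + 67 = 251, q_5 = 2*11 + 8 = 30.
Check: 251^2 - 70*30^2 = 63001 - 63000 = 1, so (x, y) = (251, 30) solves the equation, and by the theorem it is the least positive solution.

(x, y) = (251, 30)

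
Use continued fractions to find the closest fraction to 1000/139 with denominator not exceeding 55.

259/36

Expand x = 1000/139 as a continued fraction with the Euclidean algorithm:
  1000 = 7*139 + 27, so a_0 = 7.
  139 = 5*27 + 4, so a_1 = 5.
  27 = 6*4 + 3, so a_2 = 6.
  4 = 1*3 + 1, so a_3 = 1.
  3 = 3*1 + 0, so a_4 = 3.
so x = [7; 5, 6, 1, 3].
Convergents (p_i = a_i*p_{i-1} + p_{i-2}, q_i = a_i*q_{i-1} + q_{i-2} with p_{-2}=0, p_{-1}=1, q_{-2}=1, q_{-1}=0), until the denominator exceeds 55:
  i=0: a_0=7, p_0 = 7*1 + 0 = 7, q_0 = 7*0 + 1 = 1.
  i=1: a_1=5, p_1 = 5*7 + 1 = 36, q_1 = 5*1 + 0 = 5.
  i=2: a_2=6, p_2 = 6*36 + 7 = 223, q_2 = 6*5 + 1 = 31.
  i=3: a_3=1, p_3 = 1*223 + 36 = 259, q_3 = 1*31 + 5 = 36.
  i=4: a_4=3, p_4 = 3*259 + 223 = 1000, q_4 = 3*36 + 31 = 139.
q_4 = 139 > 55, so the last convergent with denominator <= 55 is p_3/q_3 = 259/36.
The closest fraction with denominator <= 55 is either p_3/q_3 or the intermediate fraction (k*p_3 + p_2)/(k*q_3 + q_2) with the largest k >= 1 whose denominator stays <= 55; these approach x as k grows, and every other convergent or intermediate fraction in range is farther away.
Largest k: floor((55 - q_2)/q_3) = floor((55 - 31)/36) = 0.
Since k = 0, no intermediate fraction beyond p_3/q_3 has denominator <= 55, so the convergent 259/36 is the closest (its error is |1000*36 - 259*139|/(139*36) = 1/5004).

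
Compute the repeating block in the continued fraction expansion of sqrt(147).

Write x_i = (sqrt(147) + m_i)/d_i with (m_0, d_0) = (0, 1). a_0 = floor(sqrt(147)) = 12, since 12^2 = 144 <= 147 < 169 = 13^2.
Iterate m_{i+1} = d_i*a_i - m_i, d_{i+1} = (147 - m_{i+1}^2)/d_i, a_{i+1} = floor((a_0 + m_{i+1})/d_{i+1}):
  m_1 = 1*12 - 0 = 12, d_1 = (147 - 12^2)/1 = 3/1 = 3, a_1 = floor((12 + 12)/3) = 8.
  m_2 = 3*8 - 12 = 12, d_2 = (147 - 12^2)/3 = 3/3 = 1, a_2 = floor((12 + 12)/1) = 24.
  m_3 = 1*24 - 12 = 12, d_3 = (147 - 12^2)/1 = 3/1 = 3: (m_3, d_3) = (m_1, d_1) = (12, 3), so from here the quotients repeat a_1, a_2; the period length is 2.
Hence the expansion of sqrt(147) is a_0 = 12 followed by the repeating block 8, 24 (period 2).

[12; (8, 24)]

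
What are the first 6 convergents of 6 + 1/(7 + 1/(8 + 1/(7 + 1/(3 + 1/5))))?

Using the convergent recurrence p_i = a_i*p_{i-1} + p_{i-2}, q_i = a_i*q_{i-1} + q_{i-2} with p_{-2}=0, p_{-1}=1, q_{-2}=1, q_{-1}=0:
  i=0: a_0=6, p_0 = 6*1 + 0 = 6, q_0 = 6*0 + 1 = 1.
  i=1: a_1=7, p_1 = 7*6 + 1 = 43, q_1 = 7*1 + 0 = 7.
  i=2: a_2=8, p_2 = 8*43 + 6 = 350, q_2 = 8*7 + 1 = 57.
  i=3: a_3=7, p_3 = 7*350 + 43 = 2493, q_3 = 7*57 + 7 = 406.
  i=4: a_4=3, p_4 = 3*2493 + 350 = 7829, q_4 = 3*406 + 57 = 1275.
  i=5: a_5=5, p_5 = 5*7829 + 2493 = 41638, q_5 = 5*1275 + 406 = 6781.

6/1, 43/7, 350/57, 2493/406, 7829/1275, 41638/6781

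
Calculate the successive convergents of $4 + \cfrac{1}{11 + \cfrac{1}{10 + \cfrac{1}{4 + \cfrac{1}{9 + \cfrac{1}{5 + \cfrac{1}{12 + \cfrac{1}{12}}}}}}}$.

Using the convergent recurrence p_i = a_i*p_{i-1} + p_{i-2}, q_i = a_i*q_{i-1} + q_{i-2} with p_{-2}=0, p_{-1}=1, q_{-2}=1, q_{-1}=0:
  i=0: a_0=4, p_0 = 4*1 + 0 = 4, q_0 = 4*0 + 1 = 1.
  i=1: a_1=11, p_1 = 11*4 + 1 = 45, q_1 = 11*1 + 0 = 11.
  i=2: a_2=10, p_2 = 10*45 + 4 = 454, q_2 = 10*11 + 1 = 111.
  i=3: a_3=4, p_3 = 4*454 + 45 = 1861, q_3 = 4*111 + 11 = 455.
  i=4: a_4=9, p_4 = 9*1861 + 454 = 17203, q_4 = 9*455 + 111 = 4206.
  i=5: a_5=5, p_5 = 5*17203 + 1861 = 87876, q_5 = 5*4206 + 455 = 21485.
  i=6: a_6=12, p_6 = 12*87876 + 17203 = 1071715, q_6 = 12*21485 + 4206 = 262026.
  i=7: a_7=12, p_7 = 12*1071715 + 87876 = 12948456, q_7 = 12*262026 + 21485 = 3165797.

4/1, 45/11, 454/111, 1861/455, 17203/4206, 87876/21485, 1071715/262026, 12948456/3165797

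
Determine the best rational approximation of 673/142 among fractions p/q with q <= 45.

Expand x = 673/142 as a continued fraction with the Euclidean algorithm:
  673 = 4*142 + 105, so a_0 = 4.
  142 = 1*105 + 37, so a_1 = 1.
  105 = 2*37 + 31, so a_2 = 2.
  37 = 1*31 + 6, so a_3 = 1.
  31 = 5*6 + 1, so a_4 = 5.
  6 = 6*1 + 0, so a_5 = 6.
so x = [4; 1, 2, 1, 5, 6].
Convergents (p_i = a_i*p_{i-1} + p_{i-2}, q_i = a_i*q_{i-1} + q_{i-2} with p_{-2}=0, p_{-1}=1, q_{-2}=1, q_{-1}=0), until the denominator exceeds 45:
  i=0: a_0=4, p_0 = 4*1 + 0 = 4, q_0 = 4*0 + 1 = 1.
  i=1: a_1=1, p_1 = 1*4 + 1 = 5, q_1 = 1*1 + 0 = 1.
  i=2: a_2=2, p_2 = 2*5 + 4 = 14, q_2 = 2*1 + 1 = 3.
  i=3: a_3=1, p_3 = 1*14 + 5 = 19, q_3 = 1*3 + 1 = 4.
  i=4: a_4=5, p_4 = 5*19 + 14 = 109, q_4 = 5*4 + 3 = 23.
  i=5: a_5=6, p_5 = 6*109 + 19 = 673, q_5 = 6*23 + 4 = 142.
q_5 = 142 > 45, so the last convergent with denominator <= 45 is p_4/q_4 = 109/23.
The closest fraction with denominator <= 45 is either p_4/q_4 or the intermediate fraction (k*p_4 + p_3)/(k*q_4 + q_3) with the largest k >= 1 whose denominator stays <= 45; these approach x as k grows, and every other convergent or intermediate fraction in range is farther away.
Largest k: floor((45 - q_3)/q_4) = floor((45 - 4)/23) = 1.
That gives (1*109 + 19)/(1*23 + 4) = 128/27.
Compare the errors: |x - 109/23| = |673*23 - 109*142|/(142*23) = 1/3266, and |x - 128/27| = |673*27 - 128*142|/(142*27) = 5/3834.
Cross-multiplying, 1*3834 = 3834 < 16330 = 5*3266, so 1/3266 is smaller: the convergent 109/23 is closer to x than 128/27.

109/23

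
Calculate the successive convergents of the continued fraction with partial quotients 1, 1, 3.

Using the convergent recurrence p_i = a_i*p_{i-1} + p_{i-2}, q_i = a_i*q_{i-1} + q_{i-2} with p_{-2}=0, p_{-1}=1, q_{-2}=1, q_{-1}=0:
  i=0: a_0=1, p_0 = 1*1 + 0 = 1, q_0 = 1*0 + 1 = 1.
  i=1: a_1=1, p_1 = 1*1 + 1 = 2, q_1 = 1*1 + 0 = 1.
  i=2: a_2=3, p_2 = 3*2 + 1 = 7, q_2 = 3*1 + 1 = 4.

1/1, 2/1, 7/4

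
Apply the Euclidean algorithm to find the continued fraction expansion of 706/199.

[3; 1, 1, 4, 1, 2, 1, 4]

Run the Euclidean algorithm on 706 and 199; the successive quotients are the partial quotients a_0, a_1, ... (each step inverts the fractional part left over by the previous one):
  706 = 3*199 + 109, so a_0 = 3.
  199 = 1*109 + 90, so a_1 = 1.
  109 = 1*90 + 19, so a_2 = 1.
  90 = 4*19 + 14, so a_3 = 4.
  19 = 1*14 + 5, so a_4 = 1.
  14 = 2*5 + 4, so a_5 = 2.
  5 = 1*4 + 1, so a_6 = 1.
  4 = 4*1 + 0, so a_7 = 4.
The remainder reaches 0 after 8 divisions, so the expansion has 8 partial quotients, read off in order.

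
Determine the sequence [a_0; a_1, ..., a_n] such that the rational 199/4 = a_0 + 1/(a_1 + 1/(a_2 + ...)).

[49; 1, 3]

Run the Euclidean algorithm on 199 and 4; the successive quotients are the partial quotients a_0, a_1, ... (each step inverts the fractional part left over by the previous one):
  199 = 49*4 + 3, so a_0 = 49.
  4 = 1*3 + 1, so a_1 = 1.
  3 = 3*1 + 0, so a_2 = 3.
The remainder reaches 0 after 3 divisions, so the expansion has 3 partial quotients, read off in order.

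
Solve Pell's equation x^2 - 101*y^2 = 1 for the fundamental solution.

(x, y) = (201, 20)

First expand sqrt(101) as a continued fraction. With x_i = (sqrt(101) + m_i)/d_i and (m_0, d_0) = (0, 1): a_0 = floor(sqrt(101)) = 10, since 10^2 = 100 <= 101 < 121 = 11^2.
Iterate m_{i+1} = d_i*a_i - m_i, d_{i+1} = (101 - m_{i+1}^2)/d_i, a_{i+1} = floor((a_0 + m_{i+1})/d_{i+1}):
  m_1 = 1*10 - 0 = 10, d_1 = (101 - 10^2)/1 = 1/1 = 1, a_1 = floor((10 + 10)/1) = 20.
  m_2 = 1*20 - 10 = 10, d_2 = (101 - 10^2)/1 = 1/1 = 1: (m_2, d_2) = (m_1, d_1) = (10, 1), so from here the quotient a_1 repeats; the period length is 1.
So sqrt(101) = [10; (20)] with period length k = 1.
k is odd, so (p_{k-1}, q_{k-1}) only solves x^2 - 101y^2 = -1 and the fundamental solution of x^2 - 101y^2 = 1 is (p_{2k-1}, q_{2k-1}) = (p_1, q_1); compute convergents through index 1, running through the period twice.
Convergents (p_i = a_i*p_{i-1} + p_{i-2}, q_i = a_i*q_{i-1} + q_{i-2} with p_{-2}=0, p_{-1}=1, q_{-2}=1, q_{-1}=0):
  i=0: a_0=10, p_0 = 10*1 + 0 = 10, q_0 = 10*0 + 1 = 1.
  i=1: a_1=20, p_1 = 20*10 + 1 = 201, q_1 = 20*1 + 0 = 20.
Indeed p_0^2 - 101*q_0^2 = 100 - 101 = -1, not +1.
Check: 201^2 - 101*20^2 = 40401 - 40400 = 1, so (x, y) = (201, 20) solves the equation, and by the theorem it is the least positive solution.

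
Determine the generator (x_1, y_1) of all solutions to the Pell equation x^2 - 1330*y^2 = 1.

(x, y) = (1246589, 34182)

First expand sqrt(1330) as a continued fraction. With x_i = (sqrt(1330) + m_i)/d_i and (m_0, d_0) = (0, 1): a_0 = floor(sqrt(1330)) = 36, since 36^2 = 1296 <= 1330 < 1369 = 37^2.
Iterate m_{i+1} = d_i*a_i - m_i, d_{i+1} = (1330 - m_{i+1}^2)/d_i, a_{i+1} = floor((a_0 + m_{i+1})/d_{i+1}):
  m_1 = 1*36 - 0 = 36, d_1 = (1330 - 36^2)/1 = 34/1 = 34, a_1 = floor((36 + 36)/34) = 2.
  m_2 = 34*2 - 36 = 32, d_2 = (1330 - 32^2)/34 = 306/34 = 9, a_2 = floor((36 + 32)/9) = 7.
  m_3 = 9*7 - 32 = 31, d_3 = (1330 - 31^2)/9 = 369/9 = 41, a_3 = floor((36 + 31)/41) = 1.
  m_4 = 41*1 - 31 = 10, d_4 = (1330 - 10^2)/41 = 1230/41 = 30, a_4 = floor((36 + 10)/30) = 1.
  m_5 = 30*1 - 10 = 20, d_5 = (1330 - 20^2)/30 = 930/30 = 31, a_5 = floor((36 + 20)/31) = 1.
  m_6 = 31*1 - 20 = 11, d_6 = (1330 - 11^2)/31 = 1209/31 = 39, a_6 = floor((36 + 11)/39) = 1.
  m_7 = 39*1 - 11 = 28, d_7 = (1330 - 28^2)/39 = 546/39 = 14, a_7 = floor((36 + 28)/14) = 4.
  m_8 = 14*4 - 28 = 28, d_8 = (1330 - 28^2)/14 = 546/14 = 39, a_8 = floor((36 + 28)/39) = 1.
  m_9 = 39*1 - 28 = 11, d_9 = (1330 - 11^2)/39 = 1209/39 = 31, a_9 = floor((36 + 11)/31) = 1.
  m_10 = 31*1 - 11 = 20, d_10 = (1330 - 20^2)/31 = 930/31 = 30, a_10 = floor((36 + 20)/30) = 1.
  m_11 = 30*1 - 20 = 10, d_11 = (1330 - 10^2)/30 = 1230/30 = 41, a_11 = floor((36 + 10)/41) = 1.
  m_12 = 41*1 - 10 = 31, d_12 = (1330 - 31^2)/41 = 369/41 = 9, a_12 = floor((36 + 31)/9) = 7.
  m_13 = 9*7 - 31 = 32, d_13 = (1330 - 32^2)/9 = 306/9 = 34, a_13 = floor((36 + 32)/34) = 2.
  m_14 = 34*2 - 32 = 36, d_14 = (1330 - 36^2)/34 = 34/34 = 1, a_14 = floor((36 + 36)/1) = 72.
  m_15 = 1*72 - 36 = 36, d_15 = (1330 - 36^2)/1 = 34/1 = 34: (m_15, d_15) = (m_1, d_1) = (36, 34), so from here the quotients repeat a_1, ..., a_14; the period length is 14.
So sqrt(1330) = [36; (2, 7, 1, 1, 1, 1, 4, 1, 1, 1, 1, 7, 2, 72)] with period length k = 14.
k is even, so the fundamental solution of x^2 - 1330y^2 = 1 is (p_{k-1}, q_{k-1}) = (p_13, q_13); compute convergents through index 13.
Convergents (p_i = a_i*p_{i-1} + p_{i-2}, q_i = a_i*q_{i-1} + q_{i-2} with p_{-2}=0, p_{-1}=1, q_{-2}=1, q_{-1}=0):
  i=0: a_0=36, p_0 = 36*1 + 0 = 36, q_0 = 36*0 + 1 = 1.
  i=1: a_1=2, p_1 = 2*36 + 1 = 73, q_1 = 2*1 + 0 = 2.
  i=2: a_2=7, p_2 = 7*73 + 36 = 547, q_2 = 7*2 + 1 = 15.
  i=3: a_3=1, p_3 = 1*547 + 73 = 620, q_3 = 1*15 + 2 = 17.
  i=4: a_4=1, p_4 = 1*620 + 547 = 1167, q_4 = 1*17 + 15 = 32.
  i=5: a_5=1, p_5 = 1*1167 + 620 = 1787, q_5 = 1*32 + 17 = 49.
  i=6: a_6=1, p_6 = 1*1787 + 1167 = 2954, q_6 = 1*49 + 32 = 81.
  i=7: a_7=4, p_7 = 4*2954 + 1787 = 13603, q_7 = 4*81 + 49 = 373.
  i=8: a_8=1, p_8 = 1*13603 + 2954 = 16557, q_8 = 1*373 + 81 = 454.
  i=9: a_9=1, p_9 = 1*16557 + 13603 = 30160, q_9 = 1*454 + 373 = 827.
  i=10: a_10=1, p_10 = 1*30160 + 16557 = 46717, q_10 = 1*827 + 454 = 1281.
  i=11: a_11=1, p_11 = 1*46717 + 30160 = 76877, q_11 = 1*1281 + 827 = 2108.
  i=12: a_12=7, p_12 = 7*76877 + 46717 = 584856, q_12 = 7*2108 + 1281 = 16037.
  i=13: a_13=2, p_13 = 2*584856 + 76877 = 1246589, q_13 = 2*16037 + 2108 = 34182.
Check: 1246589^2 - 1330*34182^2 = 1553984134921 - 1553984134920 = 1, so (x, y) = (1246589, 34182) solves the equation, and by the theorem it is the least positive solution.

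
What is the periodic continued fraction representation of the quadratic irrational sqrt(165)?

[12; (1, 5, 2, 5, 1, 24)]

Write x_i = (sqrt(165) + m_i)/d_i with (m_0, d_0) = (0, 1). a_0 = floor(sqrt(165)) = 12, since 12^2 = 144 <= 165 < 169 = 13^2.
Iterate m_{i+1} = d_i*a_i - m_i, d_{i+1} = (165 - m_{i+1}^2)/d_i, a_{i+1} = floor((a_0 + m_{i+1})/d_{i+1}):
  m_1 = 1*12 - 0 = 12, d_1 = (165 - 12^2)/1 = 21/1 = 21, a_1 = floor((12 + 12)/21) = 1.
  m_2 = 21*1 - 12 = 9, d_2 = (165 - 9^2)/21 = 84/21 = 4, a_2 = floor((12 + 9)/4) = 5.
  m_3 = 4*5 - 9 = 11, d_3 = (165 - 11^2)/4 = 44/4 = 11, a_3 = floor((12 + 11)/11) = 2.
  m_4 = 11*2 - 11 = 11, d_4 = (165 - 11^2)/11 = 44/11 = 4, a_4 = floor((12 + 11)/4) = 5.
  m_5 = 4*5 - 11 = 9, d_5 = (165 - 9^2)/4 = 84/4 = 21, a_5 = floor((12 + 9)/21) = 1.
  m_6 = 21*1 - 9 = 12, d_6 = (165 - 12^2)/21 = 21/21 = 1, a_6 = floor((12 + 12)/1) = 24.
  m_7 = 1*24 - 12 = 12, d_7 = (165 - 12^2)/1 = 21/1 = 21: (m_7, d_7) = (m_1, d_1) = (12, 21), so from here the quotients repeat a_1, ..., a_6; the period length is 6.
Hence the expansion of sqrt(165) is a_0 = 12 followed by the repeating block 1, 5, 2, 5, 1, 24 (period 6).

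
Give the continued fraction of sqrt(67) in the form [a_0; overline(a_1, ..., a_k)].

Write x_i = (sqrt(67) + m_i)/d_i with (m_0, d_0) = (0, 1). a_0 = floor(sqrt(67)) = 8, since 8^2 = 64 <= 67 < 81 = 9^2.
Iterate m_{i+1} = d_i*a_i - m_i, d_{i+1} = (67 - m_{i+1}^2)/d_i, a_{i+1} = floor((a_0 + m_{i+1})/d_{i+1}):
  m_1 = 1*8 - 0 = 8, d_1 = (67 - 8^2)/1 = 3/1 = 3, a_1 = floor((8 + 8)/3) = 5.
  m_2 = 3*5 - 8 = 7, d_2 = (67 - 7^2)/3 = 18/3 = 6, a_2 = floor((8 + 7)/6) = 2.
  m_3 = 6*2 - 7 = 5, d_3 = (67 - 5^2)/6 = 42/6 = 7, a_3 = floor((8 + 5)/7) = 1.
  m_4 = 7*1 - 5 = 2, d_4 = (67 - 2^2)/7 = 63/7 = 9, a_4 = floor((8 + 2)/9) = 1.
  m_5 = 9*1 - 2 = 7, d_5 = (67 - 7^2)/9 = 18/9 = 2, a_5 = floor((8 + 7)/2) = 7.
  m_6 = 2*7 - 7 = 7, d_6 = (67 - 7^2)/2 = 18/2 = 9, a_6 = floor((8 + 7)/9) = 1.
  m_7 = 9*1 - 7 = 2, d_7 = (67 - 2^2)/9 = 63/9 = 7, a_7 = floor((8 + 2)/7) = 1.
  m_8 = 7*1 - 2 = 5, d_8 = (67 - 5^2)/7 = 42/7 = 6, a_8 = floor((8 + 5)/6) = 2.
  m_9 = 6*2 - 5 = 7, d_9 = (67 - 7^2)/6 = 18/6 = 3, a_9 = floor((8 + 7)/3) = 5.
  m_10 = 3*5 - 7 = 8, d_10 = (67 - 8^2)/3 = 3/3 = 1, a_10 = floor((8 + 8)/1) = 16.
  m_11 = 1*16 - 8 = 8, d_11 = (67 - 8^2)/1 = 3/1 = 3: (m_11, d_11) = (m_1, d_1) = (8, 3), so from here the quotients repeat a_1, ..., a_10; the period length is 10.
Hence the expansion of sqrt(67) is a_0 = 8 followed by the repeating block 5, 2, 1, 1, 7, 1, 1, 2, 5, 16 (period 10).

[8; overline(5, 2, 1, 1, 7, 1, 1, 2, 5, 16)]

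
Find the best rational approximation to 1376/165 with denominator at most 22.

Expand x = 1376/165 as a continued fraction with the Euclidean algorithm:
  1376 = 8*165 + 56, so a_0 = 8.
  165 = 2*56 + 53, so a_1 = 2.
  56 = 1*53 + 3, so a_2 = 1.
  53 = 17*3 + 2, so a_3 = 17.
  3 = 1*2 + 1, so a_4 = 1.
  2 = 2*1 + 0, so a_5 = 2.
so x = [8; 2, 1, 17, 1, 2].
Convergents (p_i = a_i*p_{i-1} + p_{i-2}, q_i = a_i*q_{i-1} + q_{i-2} with p_{-2}=0, p_{-1}=1, q_{-2}=1, q_{-1}=0), until the denominator exceeds 22:
  i=0: a_0=8, p_0 = 8*1 + 0 = 8, q_0 = 8*0 + 1 = 1.
  i=1: a_1=2, p_1 = 2*8 + 1 = 17, q_1 = 2*1 + 0 = 2.
  i=2: a_2=1, p_2 = 1*17 + 8 = 25, q_2 = 1*2 + 1 = 3.
  i=3: a_3=17, p_3 = 17*25 + 17 = 442, q_3 = 17*3 + 2 = 53.
q_3 = 53 > 22, so the last convergent with denominator <= 22 is p_2/q_2 = 25/3.
The closest fraction with denominator <= 22 is either p_2/q_2 or the intermediate fraction (k*p_2 + p_1)/(k*q_2 + q_1) with the largest k >= 1 whose denominator stays <= 22; these approach x as k grows, and every other convergent or intermediate fraction in range is farther away.
Largest k: floor((22 - q_1)/q_2) = floor((22 - 2)/3) = 6.
That gives (6*25 + 17)/(6*3 + 2) = 167/20.
Compare the errors: |x - 25/3| = |1376*3 - 25*165|/(165*3) = 3/495, and |x - 167/20| = |1376*20 - 167*165|/(165*20) = 35/3300.
Cross-multiplying, 3*3300 = 9900 < 17325 = 35*495, so 3/495 is smaller: the convergent 25/3 is closer to x than 167/20.

25/3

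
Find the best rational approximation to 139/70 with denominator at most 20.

Expand x = 139/70 as a continued fraction with the Euclidean algorithm:
  139 = 1*70 + 69, so a_0 = 1.
  70 = 1*69 + 1, so a_1 = 1.
  69 = 69*1 + 0, so a_2 = 69.
so x = [1; 1, 69].
Convergents (p_i = a_i*p_{i-1} + p_{i-2}, q_i = a_i*q_{i-1} + q_{i-2} with p_{-2}=0, p_{-1}=1, q_{-2}=1, q_{-1}=0), until the denominator exceeds 20:
  i=0: a_0=1, p_0 = 1*1 + 0 = 1, q_0 = 1*0 + 1 = 1.
  i=1: a_1=1, p_1 = 1*1 + 1 = 2, q_1 = 1*1 + 0 = 1.
  i=2: a_2=69, p_2 = 69*2 + 1 = 139, q_2 = 69*1 + 1 = 70.
q_2 = 70 > 20, so the last convergent with denominator <= 20 is p_1/q_1 = 2/1.
The closest fraction with denominator <= 20 is either p_1/q_1 or the intermediate fraction (k*p_1 + p_0)/(k*q_1 + q_0) with the largest k >= 1 whose denominator stays <= 20; these approach x as k grows, and every other convergent or intermediate fraction in range is farther away.
Largest k: floor((20 - q_0)/q_1) = floor((20 - 1)/1) = 19.
That gives (19*2 + 1)/(19*1 + 1) = 39/20.
Compare the errors: |x - 2/1| = |139*1 - 2*70|/(70*1) = 1/70, and |x - 39/20| = |139*20 - 39*70|/(70*20) = 50/1400.
Cross-multiplying, 1*1400 = 1400 < 3500 = 50*70, so 1/70 is smaller: the convergent 2/1 is closer to x than 39/20.

2/1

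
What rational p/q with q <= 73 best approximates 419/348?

Expand x = 419/348 as a continued fraction with the Euclidean algorithm:
  419 = 1*348 + 71, so a_0 = 1.
  348 = 4*71 + 64, so a_1 = 4.
  71 = 1*64 + 7, so a_2 = 1.
  64 = 9*7 + 1, so a_3 = 9.
  7 = 7*1 + 0, so a_4 = 7.
so x = [1; 4, 1, 9, 7].
Convergents (p_i = a_i*p_{i-1} + p_{i-2}, q_i = a_i*q_{i-1} + q_{i-2} with p_{-2}=0, p_{-1}=1, q_{-2}=1, q_{-1}=0), until the denominator exceeds 73:
  i=0: a_0=1, p_0 = 1*1 + 0 = 1, q_0 = 1*0 + 1 = 1.
  i=1: a_1=4, p_1 = 4*1 + 1 = 5, q_1 = 4*1 + 0 = 4.
  i=2: a_2=1, p_2 = 1*5 + 1 = 6, q_2 = 1*4 + 1 = 5.
  i=3: a_3=9, p_3 = 9*6 + 5 = 59, q_3 = 9*5 + 4 = 49.
  i=4: a_4=7, p_4 = 7*59 + 6 = 419, q_4 = 7*49 + 5 = 348.
q_4 = 348 > 73, so the last convergent with denominator <= 73 is p_3/q_3 = 59/49.
The closest fraction with denominator <= 73 is either p_3/q_3 or the intermediate fraction (k*p_3 + p_2)/(k*q_3 + q_2) with the largest k >= 1 whose denominator stays <= 73; these approach x as k grows, and every other convergent or intermediate fraction in range is farther away.
Largest k: floor((73 - q_2)/q_3) = floor((73 - 5)/49) = 1.
That gives (1*59 + 6)/(1*49 + 5) = 65/54.
Compare the errors: |x - 59/49| = |419*49 - 59*348|/(348*49) = 1/17052, and |x - 65/54| = |419*54 - 65*348|/(348*54) = 6/18792.
Cross-multiplying, 1*18792 = 18792 < 102312 = 6*17052, so 1/17052 is smaller: the convergent 59/49 is closer to x than 65/54.

59/49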